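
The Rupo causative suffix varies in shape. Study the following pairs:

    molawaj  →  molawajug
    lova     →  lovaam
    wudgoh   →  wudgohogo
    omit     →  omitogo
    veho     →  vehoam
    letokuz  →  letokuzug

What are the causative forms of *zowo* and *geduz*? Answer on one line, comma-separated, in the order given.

zowoam, geduzug

The alternation tracks the final sound of the stem — -ogo when the stem ends in a voiceless consonant (*wudgoh*, *omit*); -ug when the stem ends in a voiced consonant (*molawaj*, *letokuz*); -am when the stem ends in a vowel (*lova*, *veho*).
*zowo*: final sound = /o/, a vowel → -am → *zowoam*.
*geduz* — final sound /z/ (a voiced consonant) → -ug → *geduzug*.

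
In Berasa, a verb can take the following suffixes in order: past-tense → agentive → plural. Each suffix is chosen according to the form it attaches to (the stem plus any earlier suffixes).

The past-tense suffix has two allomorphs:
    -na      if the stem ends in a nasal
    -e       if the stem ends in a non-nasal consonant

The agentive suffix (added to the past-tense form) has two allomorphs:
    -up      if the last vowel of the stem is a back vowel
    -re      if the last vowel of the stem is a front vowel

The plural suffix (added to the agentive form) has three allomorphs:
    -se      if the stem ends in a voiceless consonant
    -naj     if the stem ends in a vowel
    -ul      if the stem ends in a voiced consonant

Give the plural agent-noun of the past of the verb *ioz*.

Since the final consonant of *ioz* is /z/ (non-nasal), it takes -e, giving *ioze*.
Since the last vowel of the past-tense form *ioze* is /e/ (a front vowel), it takes -re, giving *iozere*.
Since the final sound of the agentive form *iozere* is /e/ (a vowel), it takes -naj, giving *iozerenaj*.

iozerenaj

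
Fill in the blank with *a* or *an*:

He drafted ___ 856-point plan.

an

The indefinite article is chosen by the initial *sound* of the following word, not its spelling.
The number *856* is spoken "eight hundred …", beginning with /eɪt/ — a vowel sound.
So the article is *an*: He drafted an 856-point plan.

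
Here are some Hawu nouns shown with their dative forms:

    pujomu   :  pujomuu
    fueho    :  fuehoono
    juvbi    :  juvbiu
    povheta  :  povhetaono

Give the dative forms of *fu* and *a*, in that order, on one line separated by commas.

fuu, aono

The alternation tracks the last vowel of the stem — -u when the last vowel of the stem is a high vowel (*pujomu*, *juvbi*); -ono when the last vowel of the stem is a non-high vowel (*fueho*, *povheta*).
*fu* — last vowel /u/ (a high vowel) → -u → *fuu*.
The last vowel of *a* is /a/, which is a non-high vowel, so the suffix is -ono, giving *aono*.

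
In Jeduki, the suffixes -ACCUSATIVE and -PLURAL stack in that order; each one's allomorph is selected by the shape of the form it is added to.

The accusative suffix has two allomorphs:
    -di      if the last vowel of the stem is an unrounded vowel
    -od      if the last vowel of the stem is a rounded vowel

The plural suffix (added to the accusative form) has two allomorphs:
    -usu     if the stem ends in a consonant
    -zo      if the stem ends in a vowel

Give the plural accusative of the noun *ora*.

Since the last vowel of *ora* is /a/ (an unrounded vowel), it takes -di, giving *oradi*.
The final sound of the accusative form *oradi* is /i/, which is a vowel, so the plural suffix is -zo, giving *oradizo*.

oradizo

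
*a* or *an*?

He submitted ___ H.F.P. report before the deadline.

an

The indefinite article is chosen by the initial *sound* of the following word, not its spelling.
The initialism *H.F.P.* is read letter by letter; the first letter, H, is pronounced /eɪtʃ/, which begins with a vowel sound.
So the article is *an*: He submitted an H.F.P. report before the deadline.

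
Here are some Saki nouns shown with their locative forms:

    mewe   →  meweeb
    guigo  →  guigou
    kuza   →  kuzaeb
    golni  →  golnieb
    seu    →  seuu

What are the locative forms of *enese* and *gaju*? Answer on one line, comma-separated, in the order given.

Looking at the last vowel of each stem: -u when the last vowel of the stem is a rounded vowel (*guigo*, *seu*); -eb when the last vowel of the stem is an unrounded vowel (*mewe*, *kuza*, *golni*).
Since the last vowel of *enese* is /e/ (an unrounded vowel), it takes -eb, giving *eneseeb*.
*gaju* — last vowel /u/ (a rounded vowel) → -u → *gajuu*.

eneseeb, gajuu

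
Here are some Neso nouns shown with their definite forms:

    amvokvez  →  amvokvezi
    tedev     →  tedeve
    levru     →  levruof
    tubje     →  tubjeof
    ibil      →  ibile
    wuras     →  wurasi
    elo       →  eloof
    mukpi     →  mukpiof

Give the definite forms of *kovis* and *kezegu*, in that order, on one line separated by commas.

The suffix is conditioned by the final sound: -i when the stem ends in a sibilant (*amvokvez*, *wuras*); -e when the stem ends in a non-sibilant consonant (*tedev*, *ibil*); -of when the stem ends in a vowel (*levru*, *tubje*, *elo*, *mukpi*).
*kovis* — final sound /s/ (a sibilant) → -i → *kovisi*.
*kezegu*: final sound = /u/, a vowel → -of → *kezeguof*.

kovisi, kezeguof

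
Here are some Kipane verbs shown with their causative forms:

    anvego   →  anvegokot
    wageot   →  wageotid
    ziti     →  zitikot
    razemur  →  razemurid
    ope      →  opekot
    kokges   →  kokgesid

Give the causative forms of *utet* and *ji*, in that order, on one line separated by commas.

utetid, jikot

The alternation tracks the final sound of the stem — -id when the stem ends in a consonant (*wageot*, *razemur*, *kokges*); -kot when the stem ends in a vowel (*anvego*, *ziti*, *ope*).
Since the final sound of *utet* is /t/ (a consonant), it takes -id, giving *utetid*.
*ji*: final sound = /i/, a vowel → -kot → *jikot*.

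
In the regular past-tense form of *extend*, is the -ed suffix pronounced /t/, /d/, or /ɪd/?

The stem *extend* ends in /t/ or /d/.
The -ed suffix is realized as /ɪd/ after /t, d/; as /t/ after other voiceless consonants; and as /d/ after other voiced sounds.
So -ed on *extend* is pronounced /ɪd/.

/ɪd/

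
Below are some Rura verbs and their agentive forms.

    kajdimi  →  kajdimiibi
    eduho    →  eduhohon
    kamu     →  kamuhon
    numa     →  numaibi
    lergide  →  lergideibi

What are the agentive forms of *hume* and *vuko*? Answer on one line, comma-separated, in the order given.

The suffix is conditioned by the last vowel: -hon when the last vowel of the stem is a rounded vowel (*eduho*, *kamu*); -ibi when the last vowel of the stem is an unrounded vowel (*kajdimi*, *numa*, *lergide*).
Since the last vowel of *hume* is /e/ (an unrounded vowel), it takes -ibi, giving *humeibi*.
Since the last vowel of *vuko* is /o/ (a rounded vowel), it takes -hon, giving *vukohon*.

humeibi, vukohon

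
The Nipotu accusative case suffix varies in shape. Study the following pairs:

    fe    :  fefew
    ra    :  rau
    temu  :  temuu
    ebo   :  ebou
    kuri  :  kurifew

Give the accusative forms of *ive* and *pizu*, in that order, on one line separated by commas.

ivefew, pizuu

The pattern is front/back vowel harmony: -few when the last vowel of the stem is a front vowel (*fe*, *kuri*); -u when the last vowel of the stem is a back vowel (*ra*, *temu*, *ebo*).
Since the last vowel of *ive* is /e/ (a front vowel), it takes -few, giving *ivefew*.
Since the last vowel of *pizu* is /u/ (a back vowel), it takes -u, giving *pizuu*.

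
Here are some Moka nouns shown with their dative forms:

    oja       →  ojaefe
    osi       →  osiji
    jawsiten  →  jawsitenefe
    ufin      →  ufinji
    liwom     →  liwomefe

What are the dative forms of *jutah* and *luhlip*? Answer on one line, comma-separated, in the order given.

The pattern is height harmony: -ji when the last vowel of the stem is a high vowel (*osi*, *ufin*); -efe when the last vowel of the stem is a non-high vowel (*oja*, *jawsiten*, *liwom*).
*jutah* — last vowel /a/ (a non-high vowel) → -efe → *jutahefe*.
The last vowel of *luhlip* is /i/, which is a high vowel, so the suffix is -ji, giving *luhlipji*.

jutahefe, luhlipji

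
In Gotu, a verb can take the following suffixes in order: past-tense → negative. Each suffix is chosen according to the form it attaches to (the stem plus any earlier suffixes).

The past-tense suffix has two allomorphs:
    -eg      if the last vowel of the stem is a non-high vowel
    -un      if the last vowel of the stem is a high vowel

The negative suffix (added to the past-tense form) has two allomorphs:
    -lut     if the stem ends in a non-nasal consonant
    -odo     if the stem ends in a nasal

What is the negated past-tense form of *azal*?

The last vowel of *azal* is /a/, which is a non-high vowel, so the past-tense suffix is -eg, giving *azaleg*.
The past-tense form *azaleg*: final consonant = /g/, non-nasal → -lut → *azaleglut*.

azaleglut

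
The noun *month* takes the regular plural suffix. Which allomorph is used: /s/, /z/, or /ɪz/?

/s/

The stem *month* ends in a voiceless non-sibilant consonant.
The plural suffix surfaces as /ɪz/ after sibilants, /s/ after other voiceless consonants, and /z/ after other voiced sounds.
So the plural -s on *month* is pronounced /s/.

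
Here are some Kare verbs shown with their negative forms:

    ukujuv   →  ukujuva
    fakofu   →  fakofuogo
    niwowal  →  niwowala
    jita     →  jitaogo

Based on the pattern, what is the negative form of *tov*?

tova

The suffix is conditioned by the final sound: -a when the stem ends in a consonant (*ukujuv*, *niwowal*); -ogo when the stem ends in a vowel (*fakofu*, *jita*).
*tov*: final sound = /v/, a consonant → -a → *tova*.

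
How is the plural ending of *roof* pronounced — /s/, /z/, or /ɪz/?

The stem *roof* ends in a voiceless non-sibilant consonant.
The plural suffix surfaces as /ɪz/ after sibilants, /s/ after other voiceless consonants, and /z/ after other voiced sounds.
So the plural -s on *roof* is pronounced /s/.

/s/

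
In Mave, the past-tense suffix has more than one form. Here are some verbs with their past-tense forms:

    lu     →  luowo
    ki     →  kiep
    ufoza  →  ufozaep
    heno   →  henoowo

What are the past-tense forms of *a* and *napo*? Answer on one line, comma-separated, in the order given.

Looking at the last vowel of each stem: -owo when the last vowel of the stem is a rounded vowel (*lu*, *heno*); -ep when the last vowel of the stem is an unrounded vowel (*ki*, *ufoza*).
The last vowel of *a* is /a/, which is an unrounded vowel, so the suffix is -ep, giving *aep*.
Since the last vowel of *napo* is /o/ (a rounded vowel), it takes -owo, giving *napoowo*.

aep, napoowo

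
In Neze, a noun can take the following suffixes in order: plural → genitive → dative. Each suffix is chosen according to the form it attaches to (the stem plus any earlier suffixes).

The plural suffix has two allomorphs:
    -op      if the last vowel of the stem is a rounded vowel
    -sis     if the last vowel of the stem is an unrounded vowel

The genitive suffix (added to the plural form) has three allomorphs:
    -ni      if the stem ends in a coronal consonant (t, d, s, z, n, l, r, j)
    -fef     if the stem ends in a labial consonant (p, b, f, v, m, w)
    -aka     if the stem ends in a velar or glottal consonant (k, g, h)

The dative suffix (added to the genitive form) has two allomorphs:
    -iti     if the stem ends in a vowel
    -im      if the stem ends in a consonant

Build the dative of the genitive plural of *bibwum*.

Since the last vowel of *bibwum* is /u/ (a rounded vowel), it takes -op, giving *bibwumop*.
Since the final consonant of the plural form *bibwumop* is /p/ (labial), it takes -fef, giving *bibwumopfef*.
The genitive form *bibwumopfef* — final sound /f/ (a consonant) → -im → *bibwumopfefim*.

bibwumopfefim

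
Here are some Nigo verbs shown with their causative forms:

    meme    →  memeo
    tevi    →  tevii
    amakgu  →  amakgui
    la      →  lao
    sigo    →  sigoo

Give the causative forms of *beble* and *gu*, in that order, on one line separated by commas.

Looking at the last vowel of each stem: -i when the last vowel of the stem is a high vowel (*tevi*, *amakgu*); -o when the last vowel of the stem is a non-high vowel (*meme*, *la*, *sigo*).
Since the last vowel of *beble* is /e/ (a non-high vowel), it takes -o, giving *bebleo*.
*gu*: last vowel = /u/, a high vowel → -i → *gui*.

bebleo, gui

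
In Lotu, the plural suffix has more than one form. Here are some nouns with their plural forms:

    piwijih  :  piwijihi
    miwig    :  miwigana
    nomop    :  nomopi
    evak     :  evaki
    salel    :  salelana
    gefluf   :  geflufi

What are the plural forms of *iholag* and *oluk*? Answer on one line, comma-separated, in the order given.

iholagana, oluki

The alternation tracks the final consonant of the stem — -i when the stem ends in a voiceless consonant (*piwijih*, *nomop*, *evak*, *gefluf*); -ana when the stem ends in a voiced consonant (*miwig*, *salel*).
*iholag*: final consonant = /g/, voiced → -ana → *iholagana*.
*oluk*: final consonant = /k/, voiceless → -i → *oluki*.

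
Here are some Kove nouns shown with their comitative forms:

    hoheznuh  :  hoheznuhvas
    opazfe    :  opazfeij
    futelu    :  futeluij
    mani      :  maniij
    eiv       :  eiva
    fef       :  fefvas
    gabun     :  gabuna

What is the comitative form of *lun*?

The suffix is conditioned by the final sound: -vas when the stem ends in a voiceless consonant (*hoheznuh*, *fef*); -a when the stem ends in a voiced consonant (*eiv*, *gabun*); -ij when the stem ends in a vowel (*opazfe*, *futelu*, *mani*).
The final sound of *lun* is /n/, which is a voiced consonant, so the suffix is -a, giving *luna*.

luna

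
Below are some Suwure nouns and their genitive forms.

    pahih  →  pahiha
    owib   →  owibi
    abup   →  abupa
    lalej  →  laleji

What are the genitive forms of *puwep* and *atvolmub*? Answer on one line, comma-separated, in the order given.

puwepa, atvolmubi

The suffix is conditioned by the final consonant: -a when the stem ends in a voiceless consonant (*pahih*, *abup*); -i when the stem ends in a voiced consonant (*owib*, *lalej*).
*puwep* — final consonant /p/ (voiceless) → -a → *puwepa*.
Since the final consonant of *atvolmub* is /b/ (voiced), it takes -i, giving *atvolmubi*.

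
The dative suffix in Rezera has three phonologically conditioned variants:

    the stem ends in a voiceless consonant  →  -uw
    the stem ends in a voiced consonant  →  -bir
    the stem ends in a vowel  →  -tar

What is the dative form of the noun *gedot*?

gedotuw

*gedot*: final sound = /t/, a voiceless consonant → -uw → *gedotuw*.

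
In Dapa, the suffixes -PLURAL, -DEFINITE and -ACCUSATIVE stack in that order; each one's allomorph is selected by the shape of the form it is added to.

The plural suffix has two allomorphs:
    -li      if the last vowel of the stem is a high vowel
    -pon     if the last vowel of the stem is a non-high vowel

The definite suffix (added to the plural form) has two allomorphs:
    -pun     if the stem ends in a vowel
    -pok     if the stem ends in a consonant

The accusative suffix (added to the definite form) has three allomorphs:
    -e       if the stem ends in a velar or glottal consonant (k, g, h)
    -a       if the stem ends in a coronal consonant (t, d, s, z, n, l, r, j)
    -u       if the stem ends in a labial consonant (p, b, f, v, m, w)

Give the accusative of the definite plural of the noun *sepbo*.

*sepbo*: last vowel = /o/, a non-high vowel → -pon → *sepbopon*.
Since the final sound of the plural form *sepbopon* is /n/ (a consonant), it takes -pok, giving *sepboponpok*.
Since the final consonant of the definite form *sepboponpok* is /k/ (velar/glottal), it takes -e, giving *sepboponpoke*.

sepboponpoke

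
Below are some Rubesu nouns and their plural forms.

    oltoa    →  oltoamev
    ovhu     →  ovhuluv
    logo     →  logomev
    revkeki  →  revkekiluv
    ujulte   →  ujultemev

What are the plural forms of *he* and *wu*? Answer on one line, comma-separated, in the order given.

Looking at the last vowel of each stem: -luv when the last vowel of the stem is a high vowel (*ovhu*, *revkeki*); -mev when the last vowel of the stem is a non-high vowel (*oltoa*, *logo*, *ujulte*).
Since the last vowel of *he* is /e/ (a non-high vowel), it takes -mev, giving *hemev*.
The last vowel of *wu* is /u/, which is a high vowel, so the suffix is -luv, giving *wuluv*.

hemev, wuluv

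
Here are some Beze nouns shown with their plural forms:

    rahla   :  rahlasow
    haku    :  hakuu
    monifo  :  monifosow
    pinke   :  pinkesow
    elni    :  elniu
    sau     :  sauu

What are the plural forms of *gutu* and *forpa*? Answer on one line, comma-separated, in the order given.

The suffix is conditioned by the last vowel: -u when the last vowel of the stem is a high vowel (*haku*, *elni*, *sau*); -sow when the last vowel of the stem is a non-high vowel (*rahla*, *monifo*, *pinke*).
The last vowel of *gutu* is /u/, which is a high vowel, so the suffix is -u, giving *gutuu*.
The last vowel of *forpa* is /a/, which is a non-high vowel, so the suffix is -sow, giving *forpasow*.

gutuu, forpasow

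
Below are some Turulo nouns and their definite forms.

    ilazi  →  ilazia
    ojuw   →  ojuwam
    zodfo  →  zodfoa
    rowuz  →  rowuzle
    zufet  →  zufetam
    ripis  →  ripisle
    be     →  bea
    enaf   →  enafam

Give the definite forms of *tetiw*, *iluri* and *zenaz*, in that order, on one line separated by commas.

tetiwam, iluria, zenazle

The pattern is sibilance of the final sound: -le when the stem ends in a sibilant (*rowuz*, *ripis*); -am when the stem ends in a non-sibilant consonant (*ojuw*, *zufet*, *enaf*); -a when the stem ends in a vowel (*ilazi*, *zodfo*, *be*).
*tetiw* — final sound /w/ (a non-sibilant consonant) → -am → *tetiwam*.
Since the final sound of *iluri* is /i/ (a vowel), it takes -a, giving *iluria*.
The final sound of *zenaz* is /z/, which is a sibilant, so the suffix is -le, giving *zenazle*.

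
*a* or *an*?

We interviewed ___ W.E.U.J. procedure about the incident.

a

The indefinite article is chosen by the initial *sound* of the following word, not its spelling.
The initialism *W.E.U.J.* is read letter by letter; the first letter, W, is pronounced /ˈdʌbəl.juː/, which begins with a consonant sound.
So the article is *a*: We interviewed a W.E.U.J. procedure about the incident.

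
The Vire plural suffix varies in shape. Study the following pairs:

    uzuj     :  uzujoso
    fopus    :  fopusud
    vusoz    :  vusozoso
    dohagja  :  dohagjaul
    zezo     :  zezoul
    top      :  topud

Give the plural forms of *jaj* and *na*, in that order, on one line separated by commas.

The alternation tracks the final sound of the stem — -ud when the stem ends in a voiceless consonant (*fopus*, *top*); -oso when the stem ends in a voiced consonant (*uzuj*, *vusoz*); -ul when the stem ends in a vowel (*dohagja*, *zezo*).
Since the final sound of *jaj* is /j/ (a voiced consonant), it takes -oso, giving *jajoso*.
*na*: final sound = /a/, a vowel → -ul → *naul*.

jajoso, naul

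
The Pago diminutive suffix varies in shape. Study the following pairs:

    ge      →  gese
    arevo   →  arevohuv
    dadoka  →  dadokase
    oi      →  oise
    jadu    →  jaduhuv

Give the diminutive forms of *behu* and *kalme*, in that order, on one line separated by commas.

behuhuv, kalmese

The suffix is conditioned by the last vowel: -huv when the last vowel of the stem is a rounded vowel (*arevo*, *jadu*); -se when the last vowel of the stem is an unrounded vowel (*ge*, *dadoka*, *oi*).
*behu*: last vowel = /u/, a rounded vowel → -huv → *behuhuv*.
*kalme* — last vowel /e/ (an unrounded vowel) → -se → *kalmese*.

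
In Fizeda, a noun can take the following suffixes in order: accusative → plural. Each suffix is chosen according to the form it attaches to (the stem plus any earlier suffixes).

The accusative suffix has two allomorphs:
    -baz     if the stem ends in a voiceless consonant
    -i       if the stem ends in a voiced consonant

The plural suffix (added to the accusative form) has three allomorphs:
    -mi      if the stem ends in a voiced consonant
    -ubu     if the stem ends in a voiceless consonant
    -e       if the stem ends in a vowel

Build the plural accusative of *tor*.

torie

*tor* — final consonant /r/ (voiced) → -i → *tori*.
The accusative form *tori* — final sound /i/ (a vowel) → -e → *torie*.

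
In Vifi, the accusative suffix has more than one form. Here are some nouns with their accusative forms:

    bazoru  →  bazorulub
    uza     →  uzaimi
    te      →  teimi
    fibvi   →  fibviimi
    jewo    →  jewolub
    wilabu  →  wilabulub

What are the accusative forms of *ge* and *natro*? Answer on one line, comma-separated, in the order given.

geimi, natrolub

The suffix is conditioned by the last vowel: -lub when the last vowel of the stem is a rounded vowel (*bazoru*, *jewo*, *wilabu*); -imi when the last vowel of the stem is an unrounded vowel (*uza*, *te*, *fibvi*).
The last vowel of *ge* is /e/, which is an unrounded vowel, so the suffix is -imi, giving *geimi*.
*natro*: last vowel = /o/, a rounded vowel → -lub → *natrolub*.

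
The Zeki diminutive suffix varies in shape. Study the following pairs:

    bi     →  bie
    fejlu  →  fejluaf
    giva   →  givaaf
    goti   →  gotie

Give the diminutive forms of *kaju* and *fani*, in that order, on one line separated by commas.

kajuaf, fanie

The suffix is conditioned by the last vowel: -e when the last vowel of the stem is a front vowel (*bi*, *goti*); -af when the last vowel of the stem is a back vowel (*fejlu*, *giva*).
Since the last vowel of *kaju* is /u/ (a back vowel), it takes -af, giving *kajuaf*.
Since the last vowel of *fani* is /i/ (a front vowel), it takes -e, giving *fanie*.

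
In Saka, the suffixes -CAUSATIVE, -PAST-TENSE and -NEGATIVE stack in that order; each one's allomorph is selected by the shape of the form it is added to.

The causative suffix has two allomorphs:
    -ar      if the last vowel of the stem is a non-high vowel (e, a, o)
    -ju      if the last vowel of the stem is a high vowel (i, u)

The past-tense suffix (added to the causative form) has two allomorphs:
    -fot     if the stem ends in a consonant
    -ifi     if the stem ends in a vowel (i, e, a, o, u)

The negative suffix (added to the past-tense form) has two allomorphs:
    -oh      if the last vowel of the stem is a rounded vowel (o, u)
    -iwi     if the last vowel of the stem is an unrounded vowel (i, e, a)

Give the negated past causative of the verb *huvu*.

huvujuifiiwi

The last vowel of *huvu* is /u/, which is a high vowel, so the causative suffix is -ju, giving *huvuju*.
The causative form *huvuju* — final sound /u/ (a vowel) → -ifi → *huvujuifi*.
Since the last vowel of the past-tense form *huvujuifi* is /i/ (an unrounded vowel), it takes -iwi, giving *huvujuifiiwi*.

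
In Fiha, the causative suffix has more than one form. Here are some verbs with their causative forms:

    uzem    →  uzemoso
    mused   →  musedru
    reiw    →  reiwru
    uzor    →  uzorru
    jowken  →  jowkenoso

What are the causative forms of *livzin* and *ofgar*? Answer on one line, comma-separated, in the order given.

livzinoso, ofgarru

The suffix is conditioned by the final consonant: -oso when the stem ends in a nasal (*uzem*, *jowken*); -ru when the stem ends in a non-nasal consonant (*mused*, *reiw*, *uzor*).
The final consonant of *livzin* is /n/, which is a nasal, so the suffix is -oso, giving *livzinoso*.
*ofgar* — final consonant /r/ (non-nasal) → -ru → *ofgarru*.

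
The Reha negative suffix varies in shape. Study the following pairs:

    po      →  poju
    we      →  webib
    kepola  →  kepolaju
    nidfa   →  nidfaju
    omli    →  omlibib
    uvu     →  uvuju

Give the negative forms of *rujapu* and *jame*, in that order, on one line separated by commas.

rujapuju, jamebib

The alternation tracks the last vowel of the stem — -bib when the last vowel of the stem is a front vowel (*we*, *omli*); -ju when the last vowel of the stem is a back vowel (*po*, *kepola*, *nidfa*, *uvu*).
*rujapu*: last vowel = /u/, a back vowel → -ju → *rujapuju*.
*jame*: last vowel = /e/, a front vowel → -bib → *jamebib*.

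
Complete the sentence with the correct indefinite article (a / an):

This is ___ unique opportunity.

The indefinite article is chosen by the initial *sound* of the following word, not its spelling.
*unique* begins with the sound /juː/ (u pronounced /juː/) — a consonant sound.
So the article is *a*: This is a unique opportunity.

a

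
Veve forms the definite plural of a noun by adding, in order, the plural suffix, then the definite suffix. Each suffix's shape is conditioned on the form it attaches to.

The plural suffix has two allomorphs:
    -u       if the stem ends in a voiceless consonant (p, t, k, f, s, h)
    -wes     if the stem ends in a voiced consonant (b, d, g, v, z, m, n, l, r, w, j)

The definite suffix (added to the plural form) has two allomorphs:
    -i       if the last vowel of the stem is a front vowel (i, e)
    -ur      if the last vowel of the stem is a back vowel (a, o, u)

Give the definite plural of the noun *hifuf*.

The final consonant of *hifuf* is /f/, which is voiceless, so the plural suffix is -u, giving *hifufu*.
The last vowel of the plural form *hifufu* is /u/, which is a back vowel, so the definite suffix is -ur, giving *hifufuur*.

hifufuur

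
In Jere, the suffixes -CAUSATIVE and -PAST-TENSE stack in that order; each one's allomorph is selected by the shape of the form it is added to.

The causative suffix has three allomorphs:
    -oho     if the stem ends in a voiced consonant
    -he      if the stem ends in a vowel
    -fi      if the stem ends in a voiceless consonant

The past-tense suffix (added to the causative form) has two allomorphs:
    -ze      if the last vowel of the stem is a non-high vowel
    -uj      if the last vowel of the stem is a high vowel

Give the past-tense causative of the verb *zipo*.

*zipo* — final sound /o/ (a vowel) → -he → *zipohe*.
Since the last vowel of the causative form *zipohe* is /e/ (a non-high vowel), it takes -ze, giving *zipoheze*.

zipoheze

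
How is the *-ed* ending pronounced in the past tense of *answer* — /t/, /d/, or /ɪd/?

/d/

The stem *answer* ends in a voiced sound other than /d/.
The -ed suffix is realized as /ɪd/ after /t, d/; as /t/ after other voiceless consonants; and as /d/ after other voiced sounds.
So -ed on *answer* is pronounced /d/.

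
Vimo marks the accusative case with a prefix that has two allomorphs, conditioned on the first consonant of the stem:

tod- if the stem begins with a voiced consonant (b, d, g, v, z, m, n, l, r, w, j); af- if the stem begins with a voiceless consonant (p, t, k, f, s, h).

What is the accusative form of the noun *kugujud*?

afkugujud

Since the first consonant of *kugujud* is /k/ (voiceless), it takes af-, giving *afkugujud*.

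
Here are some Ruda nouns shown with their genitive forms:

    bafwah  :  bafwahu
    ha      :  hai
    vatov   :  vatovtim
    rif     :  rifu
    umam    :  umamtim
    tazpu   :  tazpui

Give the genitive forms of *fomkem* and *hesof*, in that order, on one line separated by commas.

Looking at the final sound of each stem: -u when the stem ends in a voiceless consonant (*bafwah*, *rif*); -tim when the stem ends in a voiced consonant (*vatov*, *umam*); -i when the stem ends in a vowel (*ha*, *tazpu*).
*fomkem* — final sound /m/ (a voiced consonant) → -tim → *fomkemtim*.
*hesof* — final sound /f/ (a voiceless consonant) → -u → *hesofu*.

fomkemtim, hesofu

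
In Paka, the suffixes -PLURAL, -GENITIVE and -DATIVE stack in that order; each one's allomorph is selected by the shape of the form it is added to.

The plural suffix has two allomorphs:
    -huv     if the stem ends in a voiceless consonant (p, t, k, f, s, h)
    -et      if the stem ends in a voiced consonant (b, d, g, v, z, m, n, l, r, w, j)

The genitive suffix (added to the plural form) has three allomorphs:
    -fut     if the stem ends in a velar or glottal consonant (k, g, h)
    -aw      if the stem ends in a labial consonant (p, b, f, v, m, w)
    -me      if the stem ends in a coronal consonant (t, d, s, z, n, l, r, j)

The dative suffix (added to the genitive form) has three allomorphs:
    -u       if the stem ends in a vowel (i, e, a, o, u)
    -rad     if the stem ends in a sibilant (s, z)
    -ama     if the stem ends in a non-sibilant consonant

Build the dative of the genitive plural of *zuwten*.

Since the final consonant of *zuwten* is /n/ (voiced), it takes -et, giving *zuwtenet*.
The plural form *zuwtenet* — final consonant /t/ (coronal) → -me → *zuwtenetme*.
Since the final sound of the genitive form *zuwtenetme* is /e/ (a vowel), it takes -u, giving *zuwtenetmeu*.

zuwtenetmeu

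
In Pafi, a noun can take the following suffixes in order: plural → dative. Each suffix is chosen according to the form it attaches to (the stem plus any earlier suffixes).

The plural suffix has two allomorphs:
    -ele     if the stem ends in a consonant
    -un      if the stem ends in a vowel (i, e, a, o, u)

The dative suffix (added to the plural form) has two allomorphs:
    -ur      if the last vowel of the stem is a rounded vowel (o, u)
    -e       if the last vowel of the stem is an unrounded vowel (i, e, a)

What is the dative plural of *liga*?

ligaunur

*liga*: final sound = /a/, a vowel → -un → *ligaun*.
Since the last vowel of the plural form *ligaun* is /u/ (a rounded vowel), it takes -ur, giving *ligaunur*.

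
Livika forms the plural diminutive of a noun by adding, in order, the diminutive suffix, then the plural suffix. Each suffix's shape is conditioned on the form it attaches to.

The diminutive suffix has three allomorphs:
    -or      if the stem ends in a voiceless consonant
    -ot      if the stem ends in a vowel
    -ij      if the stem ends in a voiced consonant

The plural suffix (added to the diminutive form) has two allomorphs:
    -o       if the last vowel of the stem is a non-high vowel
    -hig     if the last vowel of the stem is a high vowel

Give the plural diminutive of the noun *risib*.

risibijhig

*risib* — final sound /b/ (a voiced consonant) → -ij → *risibij*.
The diminutive form *risibij*: last vowel = /i/, a high vowel → -hig → *risibijhig*.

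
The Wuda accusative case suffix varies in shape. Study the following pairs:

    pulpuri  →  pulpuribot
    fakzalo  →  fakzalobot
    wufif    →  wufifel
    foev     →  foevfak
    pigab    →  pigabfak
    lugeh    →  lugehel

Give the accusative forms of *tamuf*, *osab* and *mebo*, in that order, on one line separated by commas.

The suffix is conditioned by the final sound: -el when the stem ends in a voiceless consonant (*wufif*, *lugeh*); -fak when the stem ends in a voiced consonant (*foev*, *pigab*); -bot when the stem ends in a vowel (*pulpuri*, *fakzalo*).
*tamuf*: final sound = /f/, a voiceless consonant → -el → *tamufel*.
Since the final sound of *osab* is /b/ (a voiced consonant), it takes -fak, giving *osabfak*.
*mebo* — final sound /o/ (a vowel) → -bot → *mebobot*.

tamufel, osabfak, mebobot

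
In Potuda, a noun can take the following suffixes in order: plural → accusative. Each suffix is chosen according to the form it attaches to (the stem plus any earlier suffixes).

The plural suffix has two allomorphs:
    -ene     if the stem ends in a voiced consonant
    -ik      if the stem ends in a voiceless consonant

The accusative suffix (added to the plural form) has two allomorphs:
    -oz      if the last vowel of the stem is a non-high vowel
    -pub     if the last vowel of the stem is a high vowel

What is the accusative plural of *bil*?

*bil*: final consonant = /l/, voiced → -ene → *bilene*.
The last vowel of the plural form *bilene* is /e/, which is a non-high vowel, so the accusative suffix is -oz, giving *bileneoz*.

bileneoz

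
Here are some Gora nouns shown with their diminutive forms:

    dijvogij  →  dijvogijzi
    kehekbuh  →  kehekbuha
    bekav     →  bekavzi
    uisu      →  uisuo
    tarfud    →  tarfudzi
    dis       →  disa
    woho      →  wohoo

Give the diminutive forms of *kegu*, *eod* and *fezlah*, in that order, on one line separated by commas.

The alternation tracks the final sound of the stem — -a when the stem ends in a voiceless consonant (*kehekbuh*, *dis*); -zi when the stem ends in a voiced consonant (*dijvogij*, *bekav*, *tarfud*); -o when the stem ends in a vowel (*uisu*, *woho*).
Since the final sound of *kegu* is /u/ (a vowel), it takes -o, giving *keguo*.
The final sound of *eod* is /d/, which is a voiced consonant, so the suffix is -zi, giving *eodzi*.
*fezlah* — final sound /h/ (a voiceless consonant) → -a → *fezlaha*.

keguo, eodzi, fezlaha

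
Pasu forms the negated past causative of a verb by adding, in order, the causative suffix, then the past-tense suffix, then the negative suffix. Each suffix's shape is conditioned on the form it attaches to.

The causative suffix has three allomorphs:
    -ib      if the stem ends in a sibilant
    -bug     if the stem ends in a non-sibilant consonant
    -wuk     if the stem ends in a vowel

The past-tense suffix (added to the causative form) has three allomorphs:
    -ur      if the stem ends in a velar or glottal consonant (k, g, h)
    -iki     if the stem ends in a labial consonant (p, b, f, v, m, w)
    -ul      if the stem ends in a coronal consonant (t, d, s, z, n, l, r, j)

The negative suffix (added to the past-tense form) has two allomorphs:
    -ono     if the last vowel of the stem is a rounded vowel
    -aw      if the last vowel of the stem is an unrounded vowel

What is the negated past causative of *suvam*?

Since the final sound of *suvam* is /m/ (a non-sibilant consonant), it takes -bug, giving *suvambug*.
The final consonant of the causative form *suvambug* is /g/, which is velar/glottal, so the past-tense suffix is -ur, giving *suvambugur*.
The past-tense form *suvambugur* — last vowel /u/ (a rounded vowel) → -ono → *suvambugurono*.

suvambugurono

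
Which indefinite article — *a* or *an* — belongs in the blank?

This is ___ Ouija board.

a

The indefinite article is chosen by the initial *sound* of the following word, not its spelling.
*Ouija* begins with the sound /wiː/ (pronounced /ˈwiːdʒə/) — a consonant sound.
So the article is *a*: This is a Ouija board.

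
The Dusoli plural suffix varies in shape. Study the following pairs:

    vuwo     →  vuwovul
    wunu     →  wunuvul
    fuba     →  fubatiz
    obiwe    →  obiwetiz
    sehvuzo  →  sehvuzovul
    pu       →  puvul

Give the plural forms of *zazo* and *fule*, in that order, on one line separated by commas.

The alternation tracks the last vowel of the stem — -vul when the last vowel of the stem is a rounded vowel (*vuwo*, *wunu*, *sehvuzo*, *pu*); -tiz when the last vowel of the stem is an unrounded vowel (*fuba*, *obiwe*).
*zazo* — last vowel /o/ (a rounded vowel) → -vul → *zazovul*.
The last vowel of *fule* is /e/, which is an unrounded vowel, so the suffix is -tiz, giving *fuletiz*.

zazovul, fuletiz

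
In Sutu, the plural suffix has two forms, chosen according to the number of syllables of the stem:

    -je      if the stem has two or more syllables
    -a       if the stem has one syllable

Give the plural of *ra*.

*ra* (one syllable) → -a → *raa*.

raa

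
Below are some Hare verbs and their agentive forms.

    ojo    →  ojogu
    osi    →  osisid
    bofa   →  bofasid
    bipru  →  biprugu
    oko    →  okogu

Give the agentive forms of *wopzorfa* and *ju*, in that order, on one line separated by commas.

Looking at the last vowel of each stem: -gu when the last vowel of the stem is a rounded vowel (*ojo*, *bipru*, *oko*); -sid when the last vowel of the stem is an unrounded vowel (*osi*, *bofa*).
*wopzorfa*: last vowel = /a/, an unrounded vowel → -sid → *wopzorfasid*.
*ju* — last vowel /u/ (a rounded vowel) → -gu → *jugu*.

wopzorfasid, jugu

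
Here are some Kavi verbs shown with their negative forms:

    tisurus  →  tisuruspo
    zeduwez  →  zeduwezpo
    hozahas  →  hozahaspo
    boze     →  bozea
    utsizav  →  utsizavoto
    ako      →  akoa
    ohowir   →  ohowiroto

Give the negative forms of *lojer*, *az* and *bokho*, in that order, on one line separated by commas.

Looking at the final sound of each stem: -po when the stem ends in a sibilant (*tisurus*, *zeduwez*, *hozahas*); -oto when the stem ends in a non-sibilant consonant (*utsizav*, *ohowir*); -a when the stem ends in a vowel (*boze*, *ako*).
*lojer*: final sound = /r/, a non-sibilant consonant → -oto → *lojeroto*.
*az* — final sound /z/ (a sibilant) → -po → *azpo*.
The final sound of *bokho* is /o/, which is a vowel, so the suffix is -a, giving *bokhoa*.

lojeroto, azpo, bokhoa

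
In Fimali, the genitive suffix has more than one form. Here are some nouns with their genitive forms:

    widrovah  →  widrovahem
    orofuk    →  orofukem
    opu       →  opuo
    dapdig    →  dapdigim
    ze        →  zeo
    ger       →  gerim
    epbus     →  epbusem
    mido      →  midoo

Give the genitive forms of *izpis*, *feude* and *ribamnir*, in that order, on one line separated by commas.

The suffix is conditioned by the final sound: -em when the stem ends in a voiceless consonant (*widrovah*, *orofuk*, *epbus*); -im when the stem ends in a voiced consonant (*dapdig*, *ger*); -o when the stem ends in a vowel (*opu*, *ze*, *mido*).
*izpis* — final sound /s/ (a voiceless consonant) → -em → *izpisem*.
*feude* — final sound /e/ (a vowel) → -o → *feudeo*.
*ribamnir*: final sound = /r/, a voiced consonant → -im → *ribamnirim*.

izpisem, feudeo, ribamnirim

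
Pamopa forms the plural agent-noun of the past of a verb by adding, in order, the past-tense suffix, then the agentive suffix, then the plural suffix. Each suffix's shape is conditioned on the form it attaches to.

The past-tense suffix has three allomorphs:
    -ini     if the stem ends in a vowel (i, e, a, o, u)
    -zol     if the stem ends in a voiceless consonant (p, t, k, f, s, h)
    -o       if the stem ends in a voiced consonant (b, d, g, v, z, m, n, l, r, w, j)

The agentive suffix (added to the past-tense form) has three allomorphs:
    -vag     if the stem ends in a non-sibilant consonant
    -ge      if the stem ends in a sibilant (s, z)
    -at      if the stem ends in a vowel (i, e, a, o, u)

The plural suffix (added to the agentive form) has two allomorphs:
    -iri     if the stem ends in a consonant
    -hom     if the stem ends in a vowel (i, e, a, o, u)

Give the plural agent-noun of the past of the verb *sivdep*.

*sivdep* — final sound /p/ (a voiceless consonant) → -zol → *sivdepzol*.
The past-tense form *sivdepzol* — final sound /l/ (a non-sibilant consonant) → -vag → *sivdepzolvag*.
The final sound of the agentive form *sivdepzolvag* is /g/, which is a consonant, so the plural suffix is -iri, giving *sivdepzolvagiri*.

sivdepzolvagiri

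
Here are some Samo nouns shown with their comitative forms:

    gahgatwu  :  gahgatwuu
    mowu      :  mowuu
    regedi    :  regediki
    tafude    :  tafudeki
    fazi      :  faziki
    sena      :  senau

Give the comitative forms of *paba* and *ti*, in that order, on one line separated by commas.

pabau, tiki

The suffix is conditioned by the last vowel: -ki when the last vowel of the stem is a front vowel (*regedi*, *tafude*, *fazi*); -u when the last vowel of the stem is a back vowel (*gahgatwu*, *mowu*, *sena*).
*paba*: last vowel = /a/, a back vowel → -u → *pabau*.
The last vowel of *ti* is /i/, which is a front vowel, so the suffix is -ki, giving *tiki*.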